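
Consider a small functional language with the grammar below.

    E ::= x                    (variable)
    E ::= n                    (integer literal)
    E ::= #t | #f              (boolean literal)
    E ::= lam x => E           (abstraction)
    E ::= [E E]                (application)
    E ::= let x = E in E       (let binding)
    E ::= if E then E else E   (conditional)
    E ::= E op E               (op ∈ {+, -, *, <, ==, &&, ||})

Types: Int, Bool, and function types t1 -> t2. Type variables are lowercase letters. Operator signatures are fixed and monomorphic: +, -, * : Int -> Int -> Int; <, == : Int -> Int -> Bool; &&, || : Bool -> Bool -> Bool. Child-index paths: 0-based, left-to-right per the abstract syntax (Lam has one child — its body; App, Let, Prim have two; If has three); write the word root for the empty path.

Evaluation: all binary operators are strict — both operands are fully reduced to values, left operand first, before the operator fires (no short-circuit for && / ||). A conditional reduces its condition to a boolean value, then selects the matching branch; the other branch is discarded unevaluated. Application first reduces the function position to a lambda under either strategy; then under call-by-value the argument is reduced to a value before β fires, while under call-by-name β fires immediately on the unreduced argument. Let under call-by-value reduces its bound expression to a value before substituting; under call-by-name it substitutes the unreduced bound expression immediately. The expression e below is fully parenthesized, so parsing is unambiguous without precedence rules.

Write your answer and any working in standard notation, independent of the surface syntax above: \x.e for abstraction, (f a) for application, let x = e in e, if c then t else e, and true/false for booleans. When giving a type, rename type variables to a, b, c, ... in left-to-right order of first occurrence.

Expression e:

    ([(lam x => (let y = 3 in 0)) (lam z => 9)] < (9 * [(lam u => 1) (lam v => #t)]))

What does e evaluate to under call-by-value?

Trace:
step 0: (((\x.(let y = 3 in 0)) (\z.9)) < (9 * ((\u.1) (\v.true))))
step 1: [beta@0] ((let y = 3 in 0) < (9 * ((\u.1) (\v.true))))
step 2: [let@0] (0 < (9 * ((\u.1) (\v.true))))
step 3: [beta@1.1] (0 < (9 * 1))
step 4: [delta@1] (0 < 9)
step 5: [delta@root] true

Answer: true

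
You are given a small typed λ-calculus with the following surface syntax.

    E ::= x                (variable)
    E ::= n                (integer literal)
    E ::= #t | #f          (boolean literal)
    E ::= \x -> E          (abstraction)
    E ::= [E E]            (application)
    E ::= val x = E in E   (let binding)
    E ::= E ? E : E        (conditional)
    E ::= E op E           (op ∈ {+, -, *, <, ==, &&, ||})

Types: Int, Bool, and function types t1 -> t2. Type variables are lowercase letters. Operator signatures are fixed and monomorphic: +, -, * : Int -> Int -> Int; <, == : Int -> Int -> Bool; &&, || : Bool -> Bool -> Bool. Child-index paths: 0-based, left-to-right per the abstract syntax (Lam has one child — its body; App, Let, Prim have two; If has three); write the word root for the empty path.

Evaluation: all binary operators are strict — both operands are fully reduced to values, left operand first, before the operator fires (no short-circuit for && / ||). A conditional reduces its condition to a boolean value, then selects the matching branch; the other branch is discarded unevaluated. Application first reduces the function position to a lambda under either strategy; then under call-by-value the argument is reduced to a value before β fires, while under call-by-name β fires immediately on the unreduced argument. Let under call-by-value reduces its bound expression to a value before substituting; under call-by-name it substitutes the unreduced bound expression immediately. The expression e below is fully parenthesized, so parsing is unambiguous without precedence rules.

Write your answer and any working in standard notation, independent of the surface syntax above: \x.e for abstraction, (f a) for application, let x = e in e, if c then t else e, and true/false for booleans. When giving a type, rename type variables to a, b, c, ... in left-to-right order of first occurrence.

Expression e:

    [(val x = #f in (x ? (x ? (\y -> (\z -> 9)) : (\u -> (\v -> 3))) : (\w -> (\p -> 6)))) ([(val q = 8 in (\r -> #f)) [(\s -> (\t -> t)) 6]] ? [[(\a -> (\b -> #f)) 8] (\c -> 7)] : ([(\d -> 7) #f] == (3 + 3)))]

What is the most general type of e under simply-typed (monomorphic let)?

Derivation:
let x : Bool
x : Bool
  unify Bool ~ Bool
x : Bool
  unify Bool ~ Bool
\z._ : b -> Int
\y._ : a -> b -> Int
\v._ : d -> Int
\u._ : c -> d -> Int
  unify a -> b -> Int ~ c -> d -> Int
  unify a ~ c
  unify b -> Int ~ d -> Int
  unify b ~ d
  unify Int ~ Int
\p._ : f -> Int
\w._ : e -> f -> Int
  unify c -> d -> Int ~ e -> f -> Int
  unify c ~ e
  unify d -> Int ~ f -> Int
  unify d ~ f
  unify Int ~ Int
let q : Int
\r._ : g -> Bool
t : i
\t._ : i -> i
\s._ : h -> i -> i
  unify h -> i -> i ~ Int -> j
  unify h ~ Int
  unify i -> i ~ j
_ _ : i -> i
  unify g -> Bool ~ (i -> i) -> k
  unify g ~ i -> i
  unify Bool ~ k
_ _ : Bool
  unify Bool ~ Bool
\b._ : m -> Bool
\a._ : l -> m -> Bool
  unify l -> m -> Bool ~ Int -> n
  unify l ~ Int
  unify m -> Bool ~ n
_ _ : m -> Bool
\c._ : o -> Int
  unify m -> Bool ~ (o -> Int) -> p
  unify m ~ o -> Int
  unify Bool ~ p
_ _ : Bool
\d._ : q -> Int
  unify q -> Int ~ Bool -> r
  unify q ~ Bool
  unify Int ~ r
_ _ : Int
  unify Int ~ Int
  unify Int ~ Int
  unify Int ~ Int
  unify Int ~ Int
  unify Bool ~ Bool
  unify e -> f -> Int ~ Bool -> s
  unify e ~ Bool
  unify f -> Int ~ s
_ _ : f -> Int

Answer: a -> Int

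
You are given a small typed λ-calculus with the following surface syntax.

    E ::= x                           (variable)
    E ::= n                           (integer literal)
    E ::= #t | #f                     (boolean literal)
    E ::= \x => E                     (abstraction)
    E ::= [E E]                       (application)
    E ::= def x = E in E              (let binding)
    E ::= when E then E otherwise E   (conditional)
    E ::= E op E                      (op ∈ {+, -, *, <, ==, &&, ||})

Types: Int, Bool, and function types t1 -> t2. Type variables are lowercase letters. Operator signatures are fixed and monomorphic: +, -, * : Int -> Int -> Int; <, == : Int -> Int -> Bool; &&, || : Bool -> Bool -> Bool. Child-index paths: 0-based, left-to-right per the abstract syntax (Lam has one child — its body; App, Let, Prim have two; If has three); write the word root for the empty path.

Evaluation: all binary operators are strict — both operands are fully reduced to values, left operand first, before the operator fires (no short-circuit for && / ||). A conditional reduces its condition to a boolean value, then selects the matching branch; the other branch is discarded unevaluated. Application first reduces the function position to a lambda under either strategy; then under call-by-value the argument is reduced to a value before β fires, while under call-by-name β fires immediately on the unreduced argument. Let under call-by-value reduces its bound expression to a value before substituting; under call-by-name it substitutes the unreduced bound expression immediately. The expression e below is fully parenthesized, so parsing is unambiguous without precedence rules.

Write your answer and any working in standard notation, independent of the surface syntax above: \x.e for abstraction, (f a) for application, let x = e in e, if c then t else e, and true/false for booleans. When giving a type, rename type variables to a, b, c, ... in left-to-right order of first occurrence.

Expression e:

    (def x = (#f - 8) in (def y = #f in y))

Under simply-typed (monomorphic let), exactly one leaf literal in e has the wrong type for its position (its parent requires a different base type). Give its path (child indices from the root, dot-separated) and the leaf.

Working:
  unify Bool ~ Int
  FAIL: mismatch Bool ~ Int

Answer: 0.0 : false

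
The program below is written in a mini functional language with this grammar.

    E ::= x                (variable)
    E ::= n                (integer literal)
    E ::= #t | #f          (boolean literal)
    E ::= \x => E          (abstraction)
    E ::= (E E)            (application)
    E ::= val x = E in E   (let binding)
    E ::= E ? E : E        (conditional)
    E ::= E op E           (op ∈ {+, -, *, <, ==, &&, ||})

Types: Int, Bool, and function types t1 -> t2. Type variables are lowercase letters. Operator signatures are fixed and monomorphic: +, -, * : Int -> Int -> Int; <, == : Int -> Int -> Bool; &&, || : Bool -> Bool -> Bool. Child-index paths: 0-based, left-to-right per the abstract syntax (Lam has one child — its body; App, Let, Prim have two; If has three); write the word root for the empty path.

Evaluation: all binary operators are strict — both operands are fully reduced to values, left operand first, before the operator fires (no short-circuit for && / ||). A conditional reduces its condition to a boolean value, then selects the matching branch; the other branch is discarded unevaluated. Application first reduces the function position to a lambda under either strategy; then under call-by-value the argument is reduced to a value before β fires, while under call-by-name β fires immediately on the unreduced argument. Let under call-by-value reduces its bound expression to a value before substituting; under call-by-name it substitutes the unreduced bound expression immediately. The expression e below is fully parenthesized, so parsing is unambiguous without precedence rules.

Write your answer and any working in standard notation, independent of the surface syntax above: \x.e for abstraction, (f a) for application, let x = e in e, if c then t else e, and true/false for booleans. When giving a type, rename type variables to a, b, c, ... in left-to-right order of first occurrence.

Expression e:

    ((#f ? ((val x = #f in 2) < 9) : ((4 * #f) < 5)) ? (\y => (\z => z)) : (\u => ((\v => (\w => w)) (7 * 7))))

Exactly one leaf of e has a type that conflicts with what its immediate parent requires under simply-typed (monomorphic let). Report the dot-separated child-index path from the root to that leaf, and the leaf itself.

Working:
  unify Bool ~ Bool
let x : Bool
  unify Int ~ Int
  unify Int ~ Int
  unify Int ~ Int
  unify Bool ~ Int
  FAIL: mismatch Bool ~ Int

Answer: 0.2.0.1 : false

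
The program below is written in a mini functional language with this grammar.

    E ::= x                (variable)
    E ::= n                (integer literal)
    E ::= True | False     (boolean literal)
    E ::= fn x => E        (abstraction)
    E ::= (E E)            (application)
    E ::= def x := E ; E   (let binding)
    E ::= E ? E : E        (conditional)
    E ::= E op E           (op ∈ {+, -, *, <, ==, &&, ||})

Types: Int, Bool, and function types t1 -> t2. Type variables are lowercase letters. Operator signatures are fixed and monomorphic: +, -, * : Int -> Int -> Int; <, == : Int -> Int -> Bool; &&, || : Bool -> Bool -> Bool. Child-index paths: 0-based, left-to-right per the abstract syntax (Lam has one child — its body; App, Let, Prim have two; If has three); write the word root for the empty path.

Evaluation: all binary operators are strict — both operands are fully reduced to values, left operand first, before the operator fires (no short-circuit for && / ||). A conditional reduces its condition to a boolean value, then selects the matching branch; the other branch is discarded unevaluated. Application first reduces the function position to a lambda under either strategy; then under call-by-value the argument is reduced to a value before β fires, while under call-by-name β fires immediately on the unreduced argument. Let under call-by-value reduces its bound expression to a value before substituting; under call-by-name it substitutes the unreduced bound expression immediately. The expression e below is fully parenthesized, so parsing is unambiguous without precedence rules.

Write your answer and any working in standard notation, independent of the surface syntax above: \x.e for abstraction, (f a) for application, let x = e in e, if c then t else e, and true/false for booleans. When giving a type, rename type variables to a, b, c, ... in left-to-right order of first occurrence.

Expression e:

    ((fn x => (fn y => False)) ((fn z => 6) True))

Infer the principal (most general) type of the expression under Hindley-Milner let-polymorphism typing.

Answer: a -> Bool

Working:
\y._ : b -> Bool
\x._ : a -> b -> Bool
\z._ : c -> Int
  unify c -> Int ~ Bool -> d
  unify c ~ Bool
  unify Int ~ d
_ _ : Int
  unify a -> b -> Bool ~ Int -> e
  unify a ~ Int
  unify b -> Bool ~ e
_ _ : b -> Bool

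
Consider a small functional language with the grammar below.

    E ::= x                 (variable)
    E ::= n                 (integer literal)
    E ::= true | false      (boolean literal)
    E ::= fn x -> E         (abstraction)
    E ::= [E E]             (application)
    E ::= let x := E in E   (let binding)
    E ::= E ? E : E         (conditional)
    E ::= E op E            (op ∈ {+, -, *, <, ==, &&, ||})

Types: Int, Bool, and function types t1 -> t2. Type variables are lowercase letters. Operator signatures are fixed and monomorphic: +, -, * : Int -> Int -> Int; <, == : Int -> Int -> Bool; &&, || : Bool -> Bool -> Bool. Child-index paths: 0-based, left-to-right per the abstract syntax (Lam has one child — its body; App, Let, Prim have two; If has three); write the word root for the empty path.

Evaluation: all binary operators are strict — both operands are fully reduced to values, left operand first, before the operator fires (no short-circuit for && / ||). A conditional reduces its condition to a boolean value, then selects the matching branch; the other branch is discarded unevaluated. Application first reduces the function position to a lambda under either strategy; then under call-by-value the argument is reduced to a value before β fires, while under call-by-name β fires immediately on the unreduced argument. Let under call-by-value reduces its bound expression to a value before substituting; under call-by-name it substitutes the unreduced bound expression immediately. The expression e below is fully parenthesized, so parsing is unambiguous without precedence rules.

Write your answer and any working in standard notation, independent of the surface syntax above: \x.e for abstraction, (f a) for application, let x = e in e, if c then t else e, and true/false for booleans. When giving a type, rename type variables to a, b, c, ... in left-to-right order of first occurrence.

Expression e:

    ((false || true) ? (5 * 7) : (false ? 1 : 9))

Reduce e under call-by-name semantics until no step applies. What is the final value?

Answer: 35

Derivation:
step 0: (if (false || true) then (5 * 7) else (if false then 1 else 9))
step 1: [delta@0] (if true then (5 * 7) else (if false then 1 else 9))
step 2: [if@root] (5 * 7)
step 3: [delta@root] 35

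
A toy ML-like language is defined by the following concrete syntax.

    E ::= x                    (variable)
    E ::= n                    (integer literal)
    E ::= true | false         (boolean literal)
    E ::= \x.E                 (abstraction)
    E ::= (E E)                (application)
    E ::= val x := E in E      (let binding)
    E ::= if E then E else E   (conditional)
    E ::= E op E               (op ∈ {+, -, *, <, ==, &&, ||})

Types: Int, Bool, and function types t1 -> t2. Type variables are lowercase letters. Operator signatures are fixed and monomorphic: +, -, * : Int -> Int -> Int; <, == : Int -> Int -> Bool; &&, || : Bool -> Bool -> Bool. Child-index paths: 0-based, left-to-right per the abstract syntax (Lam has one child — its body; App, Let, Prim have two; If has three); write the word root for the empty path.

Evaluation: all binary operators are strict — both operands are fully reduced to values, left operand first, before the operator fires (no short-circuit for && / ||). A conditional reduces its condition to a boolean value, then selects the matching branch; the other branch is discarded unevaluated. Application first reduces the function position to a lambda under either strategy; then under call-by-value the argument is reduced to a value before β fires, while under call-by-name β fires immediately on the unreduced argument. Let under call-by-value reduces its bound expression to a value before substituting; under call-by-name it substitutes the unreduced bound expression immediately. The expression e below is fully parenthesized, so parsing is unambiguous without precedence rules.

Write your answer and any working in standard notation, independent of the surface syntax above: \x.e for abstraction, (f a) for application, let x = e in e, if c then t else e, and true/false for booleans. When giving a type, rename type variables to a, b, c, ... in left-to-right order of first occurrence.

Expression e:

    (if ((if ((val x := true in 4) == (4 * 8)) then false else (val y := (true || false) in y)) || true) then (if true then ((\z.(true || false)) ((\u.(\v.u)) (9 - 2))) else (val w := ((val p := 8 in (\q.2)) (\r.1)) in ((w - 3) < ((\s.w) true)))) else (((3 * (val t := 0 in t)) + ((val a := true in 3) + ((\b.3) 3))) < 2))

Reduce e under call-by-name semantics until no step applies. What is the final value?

Answer: true

Trace:
step 0: (if ((if ((let x = true in 4) == (4 * 8)) then false else (let y = (true || false) in y)) || true) then (if true then ((\z.(true || false)) ((\u.(\v.u)) (9 - 2))) else (let w = ((let p = 8 in (\q.2)) (\r.1)) in ((w - 3) < ((\s.w) true)))) else (((3 * (let t = 0 in t)) + ((let a = true in 3) + ((\b.3) 3))) < 2))
step 1: [let@0.0.0.0] (if ((if (4 == (4 * 8)) then false else (let y = (true || false) in y)) || true) then (if true then ((\z.(true || false)) ((\u.(\v.u)) (9 - 2))) else (let w = ((let p = 8 in (\q.2)) (\r.1)) in ((w - 3) < ((\s.w) true)))) else (((3 * (let t = 0 in t)) + ((let a = true in 3) + ((\b.3) 3))) < 2))
step 2: [delta@0.0.0.1] (if ((if (4 == 32) then false else (let y = (true || false) in y)) || true) then (if true then ((\z.(true || false)) ((\u.(\v.u)) (9 - 2))) else (let w = ((let p = 8 in (\q.2)) (\r.1)) in ((w - 3) < ((\s.w) true)))) else (((3 * (let t = 0 in t)) + ((let a = true in 3) + ((\b.3) 3))) < 2))
step 3: [delta@0.0.0] (if ((if false then false else (let y = (true || false) in y)) || true) then (if true then ((\z.(true || false)) ((\u.(\v.u)) (9 - 2))) else (let w = ((let p = 8 in (\q.2)) (\r.1)) in ((w - 3) < ((\s.w) true)))) else (((3 * (let t = 0 in t)) + ((let a = true in 3) + ((\b.3) 3))) < 2))
step 4: [if@0.0] (if ((let y = (true || false) in y) || true) then (if true then ((\z.(true || false)) ((\u.(\v.u)) (9 - 2))) else (let w = ((let p = 8 in (\q.2)) (\r.1)) in ((w - 3) < ((\s.w) true)))) else (((3 * (let t = 0 in t)) + ((let a = true in 3) + ((\b.3) 3))) < 2))
step 5: [let@0.0] (if ((true || false) || true) then (if true then ((\z.(true || false)) ((\u.(\v.u)) (9 - 2))) else (let w = ((let p = 8 in (\q.2)) (\r.1)) in ((w - 3) < ((\s.w) true)))) else (((3 * (let t = 0 in t)) + ((let a = true in 3) + ((\b.3) 3))) < 2))
step 6: [delta@0.0] (if (true || true) then (if true then ((\z.(true || false)) ((\u.(\v.u)) (9 - 2))) else (let w = ((let p = 8 in (\q.2)) (\r.1)) in ((w - 3) < ((\s.w) true)))) else (((3 * (let t = 0 in t)) + ((let a = true in 3) + ((\b.3) 3))) < 2))
step 7: [delta@0] (if true then (if true then ((\z.(true || false)) ((\u.(\v.u)) (9 - 2))) else (let w = ((let p = 8 in (\q.2)) (\r.1)) in ((w - 3) < ((\s.w) true)))) else (((3 * (let t = 0 in t)) + ((let a = true in 3) + ((\b.3) 3))) < 2))
step 8: [if@root] (if true then ((\z.(true || false)) ((\u.(\v.u)) (9 - 2))) else (let w = ((let p = 8 in (\q.2)) (\r.1)) in ((w - 3) < ((\s.w) true))))
step 9: [if@root] ((\z.(true || false)) ((\u.(\v.u)) (9 - 2)))
step 10: [beta@root] (true || false)
step 11: [delta@root] true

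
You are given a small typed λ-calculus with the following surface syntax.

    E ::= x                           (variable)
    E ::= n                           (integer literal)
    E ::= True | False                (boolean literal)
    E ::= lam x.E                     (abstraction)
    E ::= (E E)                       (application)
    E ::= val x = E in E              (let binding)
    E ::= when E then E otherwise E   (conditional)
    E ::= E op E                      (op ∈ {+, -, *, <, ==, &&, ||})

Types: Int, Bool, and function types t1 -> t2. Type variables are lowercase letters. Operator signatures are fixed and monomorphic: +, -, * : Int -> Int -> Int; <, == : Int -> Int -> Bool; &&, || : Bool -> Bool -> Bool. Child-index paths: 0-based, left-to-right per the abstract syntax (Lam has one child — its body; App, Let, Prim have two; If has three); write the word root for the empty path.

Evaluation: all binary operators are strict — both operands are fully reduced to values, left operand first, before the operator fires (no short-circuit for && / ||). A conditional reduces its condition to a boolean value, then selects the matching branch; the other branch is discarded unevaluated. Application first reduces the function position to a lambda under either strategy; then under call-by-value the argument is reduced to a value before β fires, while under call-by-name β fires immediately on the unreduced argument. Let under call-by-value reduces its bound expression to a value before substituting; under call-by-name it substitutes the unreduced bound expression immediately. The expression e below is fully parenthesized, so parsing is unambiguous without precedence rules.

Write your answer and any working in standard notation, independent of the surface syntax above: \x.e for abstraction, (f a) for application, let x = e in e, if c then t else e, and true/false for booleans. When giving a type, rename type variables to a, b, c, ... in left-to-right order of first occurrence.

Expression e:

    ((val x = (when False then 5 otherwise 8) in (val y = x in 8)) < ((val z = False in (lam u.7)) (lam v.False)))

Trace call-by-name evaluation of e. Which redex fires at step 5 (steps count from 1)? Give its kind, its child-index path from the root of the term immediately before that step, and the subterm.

Answer: delta at root : (8 < 7)

Derivation:
step 0: ((let x = (if false then 5 else 8) in (let y = x in 8)) < ((let z = false in (\u.7)) (\v.false)))
step 1: [let@0] ((let y = (if false then 5 else 8) in 8) < ((let z = false in (\u.7)) (\v.false)))
step 2: [let@0] (8 < ((let z = false in (\u.7)) (\v.false)))
step 3: [let@1.0] (8 < ((\u.7) (\v.false)))
step 4: [beta@1] (8 < 7)
step 5: [delta@root] false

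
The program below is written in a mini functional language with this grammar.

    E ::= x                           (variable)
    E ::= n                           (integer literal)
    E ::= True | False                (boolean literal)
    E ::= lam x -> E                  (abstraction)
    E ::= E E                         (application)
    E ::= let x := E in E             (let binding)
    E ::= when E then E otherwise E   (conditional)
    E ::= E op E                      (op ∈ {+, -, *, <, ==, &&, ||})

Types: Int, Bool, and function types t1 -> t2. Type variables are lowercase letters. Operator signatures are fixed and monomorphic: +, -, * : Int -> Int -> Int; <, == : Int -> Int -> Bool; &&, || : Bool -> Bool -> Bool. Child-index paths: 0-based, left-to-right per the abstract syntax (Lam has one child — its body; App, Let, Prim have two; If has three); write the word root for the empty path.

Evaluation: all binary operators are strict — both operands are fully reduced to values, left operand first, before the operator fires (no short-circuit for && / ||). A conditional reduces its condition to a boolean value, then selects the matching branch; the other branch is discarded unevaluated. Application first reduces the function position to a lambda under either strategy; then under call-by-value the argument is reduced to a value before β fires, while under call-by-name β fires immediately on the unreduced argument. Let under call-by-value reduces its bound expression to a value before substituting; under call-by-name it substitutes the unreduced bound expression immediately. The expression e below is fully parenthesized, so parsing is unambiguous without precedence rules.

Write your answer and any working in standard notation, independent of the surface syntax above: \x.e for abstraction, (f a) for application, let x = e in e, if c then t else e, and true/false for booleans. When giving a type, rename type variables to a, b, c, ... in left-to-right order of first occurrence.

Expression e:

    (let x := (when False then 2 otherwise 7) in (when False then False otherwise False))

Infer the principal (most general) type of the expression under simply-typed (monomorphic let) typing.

Trace:
  unify Bool ~ Bool
  unify Int ~ Int
let x : Int
  unify Bool ~ Bool
  unify Bool ~ Bool

Answer: Bool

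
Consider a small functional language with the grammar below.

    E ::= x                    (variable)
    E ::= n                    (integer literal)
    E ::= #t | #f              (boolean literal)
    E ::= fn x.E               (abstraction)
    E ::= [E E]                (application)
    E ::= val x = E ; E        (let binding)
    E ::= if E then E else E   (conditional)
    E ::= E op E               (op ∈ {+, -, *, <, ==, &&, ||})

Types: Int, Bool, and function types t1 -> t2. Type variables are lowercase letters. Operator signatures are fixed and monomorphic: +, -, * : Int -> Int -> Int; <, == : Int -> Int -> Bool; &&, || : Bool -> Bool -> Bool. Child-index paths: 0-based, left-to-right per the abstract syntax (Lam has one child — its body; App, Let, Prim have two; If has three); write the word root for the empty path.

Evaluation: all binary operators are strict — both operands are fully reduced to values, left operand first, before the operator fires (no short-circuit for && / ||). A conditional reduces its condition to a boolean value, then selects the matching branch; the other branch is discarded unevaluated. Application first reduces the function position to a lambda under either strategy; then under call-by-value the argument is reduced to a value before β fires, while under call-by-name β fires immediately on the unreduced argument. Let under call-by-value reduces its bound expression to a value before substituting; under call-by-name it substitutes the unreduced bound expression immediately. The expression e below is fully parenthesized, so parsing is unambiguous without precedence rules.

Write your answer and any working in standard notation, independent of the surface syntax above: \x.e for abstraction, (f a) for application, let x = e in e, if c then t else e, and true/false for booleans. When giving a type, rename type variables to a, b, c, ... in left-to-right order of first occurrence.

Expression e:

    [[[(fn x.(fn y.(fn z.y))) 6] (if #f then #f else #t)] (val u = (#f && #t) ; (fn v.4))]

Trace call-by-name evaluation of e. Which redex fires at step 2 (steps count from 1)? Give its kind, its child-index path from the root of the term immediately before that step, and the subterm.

Answer: beta at 0 : ((\y.(\z.y)) (if false then false else true))

Working:
step 0: ((((\x.(\y.(\z.y))) 6) (if false then false else true)) (let u = (false && true) in (\v.4)))
step 1: [beta@0.0] (((\y.(\z.y)) (if false then false else true)) (let u = (false && true) in (\v.4)))
step 2: [beta@0] ((\z.(if false then false else true)) (let u = (false && true) in (\v.4)))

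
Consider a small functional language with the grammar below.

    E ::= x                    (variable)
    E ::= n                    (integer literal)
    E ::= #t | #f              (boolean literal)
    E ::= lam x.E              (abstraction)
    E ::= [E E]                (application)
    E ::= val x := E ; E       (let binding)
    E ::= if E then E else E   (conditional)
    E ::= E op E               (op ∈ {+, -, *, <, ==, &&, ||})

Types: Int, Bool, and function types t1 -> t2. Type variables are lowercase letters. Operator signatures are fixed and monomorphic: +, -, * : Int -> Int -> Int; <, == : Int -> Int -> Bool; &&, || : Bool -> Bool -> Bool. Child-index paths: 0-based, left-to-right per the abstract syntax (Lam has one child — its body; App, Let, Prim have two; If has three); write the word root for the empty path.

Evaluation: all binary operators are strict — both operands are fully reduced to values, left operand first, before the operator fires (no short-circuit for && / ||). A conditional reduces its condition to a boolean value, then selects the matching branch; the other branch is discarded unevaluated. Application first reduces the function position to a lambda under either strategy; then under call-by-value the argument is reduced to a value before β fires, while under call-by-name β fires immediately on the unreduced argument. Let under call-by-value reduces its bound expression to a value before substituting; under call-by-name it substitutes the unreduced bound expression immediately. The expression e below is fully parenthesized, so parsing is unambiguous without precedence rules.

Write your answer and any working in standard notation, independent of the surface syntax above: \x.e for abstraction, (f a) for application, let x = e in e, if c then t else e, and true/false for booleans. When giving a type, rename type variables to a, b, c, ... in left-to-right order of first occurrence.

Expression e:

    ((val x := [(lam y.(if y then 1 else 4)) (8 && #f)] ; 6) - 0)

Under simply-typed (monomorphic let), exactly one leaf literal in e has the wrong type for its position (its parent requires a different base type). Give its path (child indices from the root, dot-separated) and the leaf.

Trace:
y : a
  unify a ~ Bool
  unify Int ~ Int
\y._ : Bool -> Int
  unify Int ~ Bool
  FAIL: mismatch Int ~ Bool

Answer: 0.0.1.0 : 8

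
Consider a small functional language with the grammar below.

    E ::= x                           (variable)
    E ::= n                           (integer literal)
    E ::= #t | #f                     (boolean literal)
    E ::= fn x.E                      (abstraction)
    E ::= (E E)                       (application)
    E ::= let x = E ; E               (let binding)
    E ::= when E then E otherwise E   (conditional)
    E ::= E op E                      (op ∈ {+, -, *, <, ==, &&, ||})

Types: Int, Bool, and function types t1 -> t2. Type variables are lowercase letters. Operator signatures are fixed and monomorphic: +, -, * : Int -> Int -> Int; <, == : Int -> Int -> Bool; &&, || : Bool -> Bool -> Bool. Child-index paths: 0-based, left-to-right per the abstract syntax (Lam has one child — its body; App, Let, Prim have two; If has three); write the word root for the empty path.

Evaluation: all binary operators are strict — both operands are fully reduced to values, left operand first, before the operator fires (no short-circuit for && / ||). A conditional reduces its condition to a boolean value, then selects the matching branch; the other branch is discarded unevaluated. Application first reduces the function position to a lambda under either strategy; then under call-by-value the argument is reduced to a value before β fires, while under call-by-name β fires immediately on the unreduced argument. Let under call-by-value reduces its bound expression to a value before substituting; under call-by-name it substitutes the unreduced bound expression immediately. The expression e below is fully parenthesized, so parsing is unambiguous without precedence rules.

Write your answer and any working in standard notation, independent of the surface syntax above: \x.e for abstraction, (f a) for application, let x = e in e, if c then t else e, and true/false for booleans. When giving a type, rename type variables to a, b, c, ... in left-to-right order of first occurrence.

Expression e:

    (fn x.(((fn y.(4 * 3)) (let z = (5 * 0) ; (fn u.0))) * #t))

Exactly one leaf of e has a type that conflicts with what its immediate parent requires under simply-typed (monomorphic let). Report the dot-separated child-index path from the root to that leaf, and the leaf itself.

Answer: 0.1 : true

Working:
  unify Int ~ Int
  unify Int ~ Int
\y._ : b -> Int
  unify Int ~ Int
  unify Int ~ Int
let z : Int
\u._ : c -> Int
  unify b -> Int ~ (c -> Int) -> d
  unify b ~ c -> Int
  unify Int ~ d
_ _ : Int
  unify Int ~ Int
  unify Bool ~ Int
  FAIL: mismatch Bool ~ Int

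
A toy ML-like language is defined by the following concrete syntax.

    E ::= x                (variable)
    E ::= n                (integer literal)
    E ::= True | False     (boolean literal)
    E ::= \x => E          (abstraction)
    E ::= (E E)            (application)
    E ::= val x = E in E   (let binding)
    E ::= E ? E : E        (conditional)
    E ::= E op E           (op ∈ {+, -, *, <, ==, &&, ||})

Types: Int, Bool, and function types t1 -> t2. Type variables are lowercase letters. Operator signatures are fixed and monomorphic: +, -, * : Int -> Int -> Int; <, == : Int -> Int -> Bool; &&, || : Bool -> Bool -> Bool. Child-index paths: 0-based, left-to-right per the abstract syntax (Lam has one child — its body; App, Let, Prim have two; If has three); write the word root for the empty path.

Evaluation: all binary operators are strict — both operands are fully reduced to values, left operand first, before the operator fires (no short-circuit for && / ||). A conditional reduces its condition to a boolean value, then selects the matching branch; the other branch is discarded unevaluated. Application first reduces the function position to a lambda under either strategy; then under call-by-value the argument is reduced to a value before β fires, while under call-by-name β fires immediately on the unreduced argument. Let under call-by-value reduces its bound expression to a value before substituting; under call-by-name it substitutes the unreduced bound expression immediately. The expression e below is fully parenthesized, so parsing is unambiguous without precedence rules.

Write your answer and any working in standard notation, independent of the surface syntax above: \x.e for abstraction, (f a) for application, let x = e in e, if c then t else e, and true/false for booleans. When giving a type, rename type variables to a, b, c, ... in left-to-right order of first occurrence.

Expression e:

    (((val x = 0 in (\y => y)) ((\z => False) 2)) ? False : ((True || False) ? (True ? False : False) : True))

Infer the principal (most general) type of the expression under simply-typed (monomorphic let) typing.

Answer: Bool

Derivation:
let x : Int
y : a
\y._ : a -> a
\z._ : b -> Bool
  unify b -> Bool ~ Int -> c
  unify b ~ Int
  unify Bool ~ c
_ _ : Bool
  unify a -> a ~ Bool -> d
  unify a ~ Bool
  unify Bool ~ d
_ _ : Bool
  unify Bool ~ Bool
  unify Bool ~ Bool
  unify Bool ~ Bool
  unify Bool ~ Bool
  unify Bool ~ Bool
  unify Bool ~ Bool
  unify Bool ~ Bool
  unify Bool ~ Bool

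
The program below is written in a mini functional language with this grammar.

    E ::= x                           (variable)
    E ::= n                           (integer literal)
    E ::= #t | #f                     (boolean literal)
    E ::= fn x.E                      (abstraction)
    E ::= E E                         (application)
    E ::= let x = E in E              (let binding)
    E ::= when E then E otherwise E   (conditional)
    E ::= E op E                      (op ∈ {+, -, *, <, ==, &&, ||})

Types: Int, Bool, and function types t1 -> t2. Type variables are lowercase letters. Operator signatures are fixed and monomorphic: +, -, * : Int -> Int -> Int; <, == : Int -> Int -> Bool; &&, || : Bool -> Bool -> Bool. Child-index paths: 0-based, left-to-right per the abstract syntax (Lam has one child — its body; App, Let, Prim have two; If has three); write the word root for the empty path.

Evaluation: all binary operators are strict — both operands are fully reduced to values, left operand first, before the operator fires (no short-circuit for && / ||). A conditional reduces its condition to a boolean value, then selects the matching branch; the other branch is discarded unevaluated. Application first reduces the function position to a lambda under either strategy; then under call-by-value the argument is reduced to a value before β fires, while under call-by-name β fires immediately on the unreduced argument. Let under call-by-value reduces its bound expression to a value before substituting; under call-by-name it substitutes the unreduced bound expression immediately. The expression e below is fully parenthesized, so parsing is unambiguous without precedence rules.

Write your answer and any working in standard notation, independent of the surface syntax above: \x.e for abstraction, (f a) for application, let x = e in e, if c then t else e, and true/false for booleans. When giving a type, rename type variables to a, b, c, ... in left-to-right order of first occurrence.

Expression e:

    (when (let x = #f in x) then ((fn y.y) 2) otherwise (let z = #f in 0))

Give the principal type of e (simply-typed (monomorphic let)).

Trace:
let x : Bool
x : Bool
  unify Bool ~ Bool
y : a
\y._ : a -> a
  unify a -> a ~ Int -> b
  unify a ~ Int
  unify Int ~ b
_ _ : Int
let z : Bool
  unify Int ~ Int

Answer: Int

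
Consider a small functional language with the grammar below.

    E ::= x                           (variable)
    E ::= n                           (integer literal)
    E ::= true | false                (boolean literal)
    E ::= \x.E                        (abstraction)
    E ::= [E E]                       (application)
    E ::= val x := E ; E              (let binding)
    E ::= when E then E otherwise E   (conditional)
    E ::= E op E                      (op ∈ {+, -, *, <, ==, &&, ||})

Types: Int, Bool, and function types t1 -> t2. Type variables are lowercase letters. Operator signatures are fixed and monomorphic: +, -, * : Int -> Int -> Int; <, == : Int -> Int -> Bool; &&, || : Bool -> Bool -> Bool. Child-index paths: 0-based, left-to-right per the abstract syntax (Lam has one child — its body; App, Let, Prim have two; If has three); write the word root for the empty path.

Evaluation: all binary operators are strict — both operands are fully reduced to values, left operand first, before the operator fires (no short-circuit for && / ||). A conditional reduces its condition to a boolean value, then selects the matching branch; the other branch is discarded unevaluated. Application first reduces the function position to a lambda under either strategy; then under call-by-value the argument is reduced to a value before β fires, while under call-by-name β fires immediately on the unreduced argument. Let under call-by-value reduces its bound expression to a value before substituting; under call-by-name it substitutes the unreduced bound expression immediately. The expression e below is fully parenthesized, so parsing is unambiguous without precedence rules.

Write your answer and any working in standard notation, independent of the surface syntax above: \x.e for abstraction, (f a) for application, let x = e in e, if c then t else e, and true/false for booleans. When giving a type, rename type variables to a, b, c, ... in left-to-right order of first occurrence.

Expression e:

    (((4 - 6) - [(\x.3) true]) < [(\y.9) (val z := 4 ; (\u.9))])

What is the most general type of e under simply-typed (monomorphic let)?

Answer: Bool

Trace:
  unify Int ~ Int
  unify Int ~ Int
  unify Int ~ Int
\x._ : a -> Int
  unify a -> Int ~ Bool -> b
  unify a ~ Bool
  unify Int ~ b
_ _ : Int
  unify Int ~ Int
  unify Int ~ Int
\y._ : c -> Int
let z : Int
\u._ : d -> Int
  unify c -> Int ~ (d -> Int) -> e
  unify c ~ d -> Int
  unify Int ~ e
_ _ : Int
  unify Int ~ Int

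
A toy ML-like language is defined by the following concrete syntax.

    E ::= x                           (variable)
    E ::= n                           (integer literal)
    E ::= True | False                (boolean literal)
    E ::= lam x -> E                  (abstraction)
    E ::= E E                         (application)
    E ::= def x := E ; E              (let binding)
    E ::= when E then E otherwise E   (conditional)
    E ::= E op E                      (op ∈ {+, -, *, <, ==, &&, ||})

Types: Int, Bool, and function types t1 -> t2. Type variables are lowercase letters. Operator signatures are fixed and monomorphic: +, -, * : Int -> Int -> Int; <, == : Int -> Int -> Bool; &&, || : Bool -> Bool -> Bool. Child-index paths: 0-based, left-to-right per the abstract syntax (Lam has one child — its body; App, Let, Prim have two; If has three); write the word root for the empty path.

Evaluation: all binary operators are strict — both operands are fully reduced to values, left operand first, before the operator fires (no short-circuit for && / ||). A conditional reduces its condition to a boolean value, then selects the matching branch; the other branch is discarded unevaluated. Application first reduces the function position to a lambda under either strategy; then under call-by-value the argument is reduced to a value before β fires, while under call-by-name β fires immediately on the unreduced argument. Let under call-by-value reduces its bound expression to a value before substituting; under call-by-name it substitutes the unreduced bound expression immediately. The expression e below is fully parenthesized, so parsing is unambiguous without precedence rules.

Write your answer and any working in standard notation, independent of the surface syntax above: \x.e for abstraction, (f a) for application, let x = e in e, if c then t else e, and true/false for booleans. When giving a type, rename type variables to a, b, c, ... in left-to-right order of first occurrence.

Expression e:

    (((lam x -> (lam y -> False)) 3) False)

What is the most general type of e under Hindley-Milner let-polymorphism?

Answer: Bool

Working:
\y._ : b -> Bool
\x._ : a -> b -> Bool
  unify a -> b -> Bool ~ Int -> c
  unify a ~ Int
  unify b -> Bool ~ c
_ _ : b -> Bool
  unify b -> Bool ~ Bool -> d
  unify b ~ Bool
  unify Bool ~ d
_ _ : Bool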